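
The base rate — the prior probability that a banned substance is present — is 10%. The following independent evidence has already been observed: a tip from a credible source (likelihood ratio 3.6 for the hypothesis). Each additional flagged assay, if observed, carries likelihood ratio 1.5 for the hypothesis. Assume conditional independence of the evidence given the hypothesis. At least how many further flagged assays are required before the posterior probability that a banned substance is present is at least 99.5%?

Prior odds = 0.1/0.9 = 1/9.
Bayes factor of the evidence already in hand = 3.6.
Odds after that evidence = (1/9) × 3.6 = 0.4.
Target odds = 0.995/0.005 = 199.
Need 1.5ⁿ ≥ 199 ÷ 0.4 = 497.5.
1.5¹⁵ = 14348907/32768 falls short of 497.5 but 1.5¹⁶ = 43046721/65536 reaches it, so n = 16.

16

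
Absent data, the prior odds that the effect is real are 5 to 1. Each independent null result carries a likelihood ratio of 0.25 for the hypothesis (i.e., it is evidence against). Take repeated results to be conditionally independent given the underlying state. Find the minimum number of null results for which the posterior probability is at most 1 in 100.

Prior odds = 5.
Likelihood ratio per null result = 0.25.
Target odds: 0.01 ÷ 0.99 = 1/99.
Require 0.25ⁿ ≤ 1/99 ÷ 5 = 1/495.
0.25⁴ = 0.00390625 is still above 1/495 but 0.25⁵ = 1/1024 is at or below it, so n = 5.

5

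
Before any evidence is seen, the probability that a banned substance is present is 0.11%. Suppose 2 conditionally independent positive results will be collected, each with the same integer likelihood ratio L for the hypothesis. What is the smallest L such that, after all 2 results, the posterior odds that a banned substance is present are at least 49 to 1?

211

Prior odds = 0.0011/0.9989 = 11/9989.
Target odds = 49.
Need L² ≥ 49 ÷ (11/9989) = 489461/11.
210² = 44100 < 489461/11 ≤ 44521 = 211², so L = 211.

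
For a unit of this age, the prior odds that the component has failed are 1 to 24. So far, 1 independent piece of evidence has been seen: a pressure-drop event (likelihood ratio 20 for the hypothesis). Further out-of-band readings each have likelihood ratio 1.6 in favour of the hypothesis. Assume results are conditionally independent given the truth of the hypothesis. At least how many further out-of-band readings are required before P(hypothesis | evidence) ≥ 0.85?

5

Prior odds = 1/24.
Bayes factor of the evidence already in hand = 20.
Odds after that evidence = (1/24) × 20 = 5/6.
Target odds = 0.85/0.15 = 17/3.
Need 1.6ⁿ ≥ 17/3 ÷ (5/6) = 6.8.
1.6⁴ = 6.5536 falls short of 6.8 but 1.6⁵ = 10.48576 reaches it, so n = 5.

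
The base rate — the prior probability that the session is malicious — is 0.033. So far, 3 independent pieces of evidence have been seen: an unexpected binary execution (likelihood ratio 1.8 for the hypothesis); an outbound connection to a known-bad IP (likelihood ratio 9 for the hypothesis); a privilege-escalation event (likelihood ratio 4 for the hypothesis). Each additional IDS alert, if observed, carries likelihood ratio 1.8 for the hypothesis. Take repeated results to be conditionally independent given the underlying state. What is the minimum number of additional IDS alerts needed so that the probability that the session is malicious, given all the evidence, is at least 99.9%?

Prior odds = 0.033/0.967 = 33/967.
Combined Bayes factor of the evidence already in hand = 1.8 × 9 × 4 = 64.8.
Odds after that evidence = (33/967) × 64.8 = 10692/4835.
Target odds = 0.999/0.001 = 999.
Need 1.8ⁿ ≥ 999 ÷ (10692/4835) = 178895/396.
1.8¹⁰ ≈357.047 falls short of 178895/396 but 1.8¹¹ ≈642.684 reaches it, so n = 11.

11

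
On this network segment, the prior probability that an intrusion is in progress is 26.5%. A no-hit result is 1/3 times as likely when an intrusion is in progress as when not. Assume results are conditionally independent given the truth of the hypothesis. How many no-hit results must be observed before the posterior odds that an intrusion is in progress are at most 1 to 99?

4

Prior odds: 0.265 ÷ 0.735 = 53/147.
Likelihood ratio per no-hit result = 1/3.
Target odds = 1/99.
Need (53/147) × (1/3)ⁿ ≤ 1/99, i.e. (1/3)ⁿ ≤ 49/1749.
(1/3)³ = 1/27 is still above 49/1749 but (1/3)⁴ = 1/81 is at or below it, so n = 4.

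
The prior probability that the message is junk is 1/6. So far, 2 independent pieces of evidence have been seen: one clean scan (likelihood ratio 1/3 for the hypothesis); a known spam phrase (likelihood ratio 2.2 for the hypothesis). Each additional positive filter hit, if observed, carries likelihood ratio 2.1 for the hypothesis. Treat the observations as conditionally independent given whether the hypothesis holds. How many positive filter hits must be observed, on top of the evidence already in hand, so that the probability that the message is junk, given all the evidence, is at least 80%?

5

Prior odds = (1/6)/(5/6) = 0.2.
Combined Bayes factor of the evidence already in hand = (1/3) × 2.2 = 11/15.
Odds after that evidence = 0.2 × 11/15 = 11/75.
Target odds = 0.8/0.2 = 4.
Need 2.1ⁿ ≥ 4 ÷ (11/75) = 300/11.
2.1⁴ = 19.4481 falls short of 300/11 but 2.1⁵ = 4084101/100000 reaches it, so n = 5.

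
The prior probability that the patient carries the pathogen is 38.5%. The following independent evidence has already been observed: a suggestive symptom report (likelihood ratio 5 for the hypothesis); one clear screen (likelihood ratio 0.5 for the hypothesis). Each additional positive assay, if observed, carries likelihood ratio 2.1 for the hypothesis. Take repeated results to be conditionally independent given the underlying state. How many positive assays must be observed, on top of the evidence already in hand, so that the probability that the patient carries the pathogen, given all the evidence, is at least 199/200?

7

Prior odds = 0.385/0.615 = 77/123.
Combined Bayes factor of the evidence already in hand = 5 × 0.5 = 2.5.
Odds after that evidence = (77/123) × 2.5 = 385/246.
Target odds = 0.995/0.005 = 199.
Need 2.1ⁿ ≥ 199 ÷ (385/246) = 48954/385.
2.1⁶ = 85766121/1000000 falls short of 48954/385 but 2.1⁷ ≈180.109 reaches it, so n = 7.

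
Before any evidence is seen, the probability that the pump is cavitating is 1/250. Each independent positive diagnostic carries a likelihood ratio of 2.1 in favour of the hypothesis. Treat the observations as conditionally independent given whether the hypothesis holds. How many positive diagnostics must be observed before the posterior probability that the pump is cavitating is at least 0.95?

12

Prior odds = 0.004/0.996 = 1/249.
Likelihood ratio per positive diagnostic = 2.1.
Target posterior odds = 0.95/0.05 = 19.
Need (1/249) × 2.1ⁿ ≥ 19, i.e. 2.1ⁿ ≥ 4731.
2.1¹¹ ≈3502.78 falls short of 4731 but 2.1¹² ≈7355.83 reaches it, so n = 12.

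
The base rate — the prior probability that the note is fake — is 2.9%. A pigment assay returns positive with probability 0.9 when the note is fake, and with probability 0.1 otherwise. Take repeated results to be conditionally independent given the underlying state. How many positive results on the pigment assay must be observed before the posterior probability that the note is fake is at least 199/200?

5

Prior odds = 0.029/0.971 = 29/971.
Likelihood ratio of a positive result = 0.9/0.1 = 9.
Target posterior odds = 0.995/0.005 = 199.
Need (29/971) × 9ⁿ ≥ 199, i.e. 9ⁿ ≥ 193229/29.
9⁴ = 6561 falls short of 193229/29 but 9⁵ = 59049 reaches it, so n = 5.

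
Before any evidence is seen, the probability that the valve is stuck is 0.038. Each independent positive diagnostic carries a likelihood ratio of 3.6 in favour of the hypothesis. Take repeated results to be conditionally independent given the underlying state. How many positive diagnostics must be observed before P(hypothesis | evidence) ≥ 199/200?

Prior odds = 0.038/0.962 = 19/481.
Likelihood ratio per positive diagnostic = 3.6.
Target posterior odds = 0.995/0.005 = 199.
Require 3.6ⁿ ≥ 199 ÷ (19/481) = 95719/19.
3.6⁶ = 34012224/15625 falls short of 95719/19 but 3.6⁷ = 612220032/78125 reaches it, so n = 7.

7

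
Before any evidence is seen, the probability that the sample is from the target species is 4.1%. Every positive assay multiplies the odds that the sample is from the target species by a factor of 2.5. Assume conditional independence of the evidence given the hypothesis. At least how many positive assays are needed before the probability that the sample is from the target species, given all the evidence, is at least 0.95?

7

Prior odds: 0.041 ÷ 0.959 = 41/959.
Likelihood ratio per positive assay = 2.5.
Target odds: 0.95 ÷ 0.05 = 19.
Require 2.5ⁿ ≥ 19 ÷ (41/959) = 18221/41.
2.5⁶ = 244.140625 falls short of 18221/41 but 2.5⁷ = 610.3515625 reaches it, so n = 7.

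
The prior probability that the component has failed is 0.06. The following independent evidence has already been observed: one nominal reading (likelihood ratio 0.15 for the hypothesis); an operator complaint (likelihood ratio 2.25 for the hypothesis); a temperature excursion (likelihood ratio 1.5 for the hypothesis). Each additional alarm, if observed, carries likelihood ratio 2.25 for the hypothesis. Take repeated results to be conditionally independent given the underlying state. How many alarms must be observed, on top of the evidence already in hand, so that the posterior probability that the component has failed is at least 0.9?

Prior odds = 0.06/0.94 = 3/47.
Combined Bayes factor of the evidence already in hand = 0.15 × 2.25 × 1.5 = 0.50625.
Odds after that evidence = (3/47) × 0.50625 = 243/7520.
Target odds = 0.9/0.1 = 9.
Need 2.25ⁿ ≥ 9 ÷ (243/7520) = 7520/27.
2.25⁶ = 531441/4096 falls short of 7520/27 but 2.25⁷ = 4782969/16384 reaches it, so n = 7.

7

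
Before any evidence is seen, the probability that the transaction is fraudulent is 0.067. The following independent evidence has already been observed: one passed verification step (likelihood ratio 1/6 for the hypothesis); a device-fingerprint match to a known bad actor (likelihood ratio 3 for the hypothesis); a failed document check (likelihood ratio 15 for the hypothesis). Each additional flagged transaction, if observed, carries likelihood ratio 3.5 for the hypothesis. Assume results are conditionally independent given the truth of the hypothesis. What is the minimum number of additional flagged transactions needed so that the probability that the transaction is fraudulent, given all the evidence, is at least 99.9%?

Prior odds = 0.067/0.933 = 67/933.
Combined Bayes factor of the evidence already in hand = (1/6) × 3 × 15 = 7.5.
Odds after that evidence = (67/933) × 7.5 = 335/622.
Target odds = 0.999/0.001 = 999.
Need 3.5ⁿ ≥ 999 ÷ (335/622) = 621378/335.
3.5⁶ = 1838.265625 falls short of 621378/335 but 3.5⁷ = 823543/128 reaches it, so n = 7.

7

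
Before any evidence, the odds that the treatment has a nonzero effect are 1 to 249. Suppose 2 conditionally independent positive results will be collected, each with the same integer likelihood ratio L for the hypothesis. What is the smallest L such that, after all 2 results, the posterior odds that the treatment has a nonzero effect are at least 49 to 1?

111

Prior odds = 1/249.
Target odds = 49.
Need L² ≥ 49 ÷ (1/249) = 12201.
110² = 12100 < 12201 ≤ 12321 = 111², so L = 111.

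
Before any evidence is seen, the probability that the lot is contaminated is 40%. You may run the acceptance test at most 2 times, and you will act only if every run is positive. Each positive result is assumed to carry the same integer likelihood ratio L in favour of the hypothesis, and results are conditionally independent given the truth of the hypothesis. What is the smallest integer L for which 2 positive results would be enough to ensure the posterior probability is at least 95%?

6

Prior odds = 0.4/0.6 = 2/3.
Target odds = 0.95/0.05 = 19.
Need L² ≥ 19 ÷ (2/3) = 28.5.
5² = 25 < 28.5 ≤ 36 = 6², so L = 6.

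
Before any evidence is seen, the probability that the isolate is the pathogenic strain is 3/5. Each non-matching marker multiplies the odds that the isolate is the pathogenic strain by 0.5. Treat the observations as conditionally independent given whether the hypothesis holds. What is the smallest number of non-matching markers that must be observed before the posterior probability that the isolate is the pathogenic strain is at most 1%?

Prior odds: 0.6 ÷ 0.4 = 1.5.
Likelihood ratio per non-matching marker = 0.5.
Target posterior odds = 0.01/0.99 = 1/99.
Require 0.5ⁿ ≤ 1/99 ÷ 1.5 = 2/297.
0.5⁷ = 0.0078125 is still above 2/297 but 0.5⁸ = 0.00390625 is at or below it, so n = 8.

8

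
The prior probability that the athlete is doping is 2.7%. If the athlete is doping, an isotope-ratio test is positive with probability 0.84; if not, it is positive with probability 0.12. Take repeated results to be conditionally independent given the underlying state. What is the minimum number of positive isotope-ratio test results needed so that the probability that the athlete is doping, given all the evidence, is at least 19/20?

4

Prior odds = 0.027/0.973 = 27/973.
Likelihood ratio of a positive = 0.84/0.12 = 7.
Target odds: 0.95 ÷ 0.05 = 19.
Need (27/973) × 7ⁿ ≥ 19, i.e. 7ⁿ ≥ 18487/27.
7³ = 343 falls short of 18487/27 but 7⁴ = 2401 reaches it, so n = 4.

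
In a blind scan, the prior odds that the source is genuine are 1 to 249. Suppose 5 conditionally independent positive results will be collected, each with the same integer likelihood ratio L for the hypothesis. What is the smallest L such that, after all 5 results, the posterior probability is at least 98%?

7

Prior odds = 1/249.
Target odds = 0.98/0.02 = 49.
Need L⁵ ≥ 49 ÷ (1/249) = 12201.
6⁵ = 7776 < 12201 ≤ 16807 = 7⁵, so L = 7.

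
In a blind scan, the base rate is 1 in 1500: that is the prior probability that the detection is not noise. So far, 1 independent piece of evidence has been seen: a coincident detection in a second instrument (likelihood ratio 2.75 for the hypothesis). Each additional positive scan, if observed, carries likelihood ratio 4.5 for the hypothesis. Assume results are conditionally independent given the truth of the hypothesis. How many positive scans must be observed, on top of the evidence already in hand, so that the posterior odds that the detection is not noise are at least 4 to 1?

Prior odds = (1/1500)/(1499/1500) = 1/1499.
Bayes factor of the evidence already in hand = 2.75.
Odds after that evidence = (1/1499) × 2.75 = 11/5996.
Target odds = 4.
Need 4.5ⁿ ≥ 4 ÷ (11/5996) = 23984/11.
4.5⁵ = 1845.28125 falls short of 23984/11 but 4.5⁶ = 8303.765625 reaches it, so n = 6.

6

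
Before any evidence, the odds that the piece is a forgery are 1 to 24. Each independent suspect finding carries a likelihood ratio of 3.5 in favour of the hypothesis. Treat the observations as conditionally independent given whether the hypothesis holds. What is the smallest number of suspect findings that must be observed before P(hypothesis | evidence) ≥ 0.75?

4

Prior odds = 1/24.
Likelihood ratio per suspect finding = 3.5.
Target odds: 0.75 ÷ 0.25 = 3.
Require 3.5ⁿ ≥ 3 ÷ (1/24) = 72.
3.5³ = 42.875 falls short of 72 but 3.5⁴ = 150.0625 reaches it, so n = 4.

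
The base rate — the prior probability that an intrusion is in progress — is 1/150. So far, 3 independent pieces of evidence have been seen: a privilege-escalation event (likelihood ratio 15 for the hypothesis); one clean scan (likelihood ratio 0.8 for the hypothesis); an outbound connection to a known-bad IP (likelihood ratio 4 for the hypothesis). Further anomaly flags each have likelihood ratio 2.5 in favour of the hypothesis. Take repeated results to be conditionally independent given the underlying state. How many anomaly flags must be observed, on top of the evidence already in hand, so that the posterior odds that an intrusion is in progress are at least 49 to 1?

Prior odds = (1/150)/(149/150) = 1/149.
Combined Bayes factor of the evidence already in hand = 15 × 0.8 × 4 = 48.
Odds after that evidence = (1/149) × 48 = 48/149.
Target odds = 49.
Need 2.5ⁿ ≥ 49 ÷ (48/149) = 7301/48.
2.5⁵ = 97.65625 falls short of 7301/48 but 2.5⁶ = 244.140625 reaches it, so n = 6.

6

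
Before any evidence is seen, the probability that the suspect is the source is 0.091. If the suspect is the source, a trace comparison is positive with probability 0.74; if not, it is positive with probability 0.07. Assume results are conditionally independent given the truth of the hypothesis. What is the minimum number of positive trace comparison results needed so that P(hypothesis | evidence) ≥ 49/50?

Prior odds: 0.091 ÷ 0.909 = 91/909.
Likelihood ratio of a positive = 0.74/0.07 = 74/7.
Target posterior odds = 0.98/0.02 = 49.
Require (74/7)ⁿ ≥ 49 ÷ (91/909) = 6363/13.
(74/7)² = 5476/49 falls short of 6363/13 but (74/7)³ = 405224/343 reaches it, so n = 3.

3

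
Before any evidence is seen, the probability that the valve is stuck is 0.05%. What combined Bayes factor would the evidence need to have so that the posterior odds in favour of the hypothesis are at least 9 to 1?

17991

Prior odds = 0.0005/0.9995 = 1/1999.
Target odds = 9.
Required Bayes factor = 9 ÷ (1/1999) = 17991.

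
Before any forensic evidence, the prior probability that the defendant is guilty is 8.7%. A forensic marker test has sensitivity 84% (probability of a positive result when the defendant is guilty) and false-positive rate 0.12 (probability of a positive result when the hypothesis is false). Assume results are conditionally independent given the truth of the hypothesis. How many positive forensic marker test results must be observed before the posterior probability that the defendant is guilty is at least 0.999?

5

Prior odds = 0.087/0.913 = 87/913.
Likelihood ratio of a positive result = 0.84/0.12 = 7.
Target odds: 0.999 ÷ 0.001 = 999.
Need (87/913) × 7ⁿ ≥ 999, i.e. 7ⁿ ≥ 304029/29.
7⁴ = 2401 falls short of 304029/29 but 7⁵ = 16807 reaches it, so n = 5.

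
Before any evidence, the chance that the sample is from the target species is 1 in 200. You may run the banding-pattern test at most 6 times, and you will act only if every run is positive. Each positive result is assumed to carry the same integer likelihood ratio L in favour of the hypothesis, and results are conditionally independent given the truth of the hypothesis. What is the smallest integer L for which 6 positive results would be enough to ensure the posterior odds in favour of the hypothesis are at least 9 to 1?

4

Prior odds = 0.005/0.995 = 1/199.
Target odds = 9.
Need L⁶ ≥ 9 ÷ (1/199) = 1791.
3⁶ = 729 < 1791 ≤ 4096 = 4⁶, so L = 4.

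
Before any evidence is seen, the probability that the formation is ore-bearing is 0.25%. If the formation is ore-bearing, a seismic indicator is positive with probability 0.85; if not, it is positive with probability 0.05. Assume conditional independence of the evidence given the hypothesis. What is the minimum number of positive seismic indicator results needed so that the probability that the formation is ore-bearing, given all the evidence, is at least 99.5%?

Prior odds = 0.0025/0.9975 = 1/399.
Likelihood ratio of a positive = 0.85/0.05 = 17.
Target posterior odds = 0.995/0.005 = 199.
Require 17ⁿ ≥ 199 ÷ (1/399) = 79401.
17³ = 4913 falls short of 79401 but 17⁴ = 83521 reaches it, so n = 4.

4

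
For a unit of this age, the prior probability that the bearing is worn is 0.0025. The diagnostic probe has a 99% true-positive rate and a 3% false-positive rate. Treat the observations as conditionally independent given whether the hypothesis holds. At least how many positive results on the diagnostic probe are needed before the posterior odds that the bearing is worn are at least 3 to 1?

Prior odds: 0.0025 ÷ 0.9975 = 1/399.
Likelihood ratio of a positive result = 0.99/0.03 = 33.
Target odds = 3.
Require 33ⁿ ≥ 3 ÷ (1/399) = 1197.
33² = 1089 falls short of 1197 but 33³ = 35937 reaches it, so n = 3.

3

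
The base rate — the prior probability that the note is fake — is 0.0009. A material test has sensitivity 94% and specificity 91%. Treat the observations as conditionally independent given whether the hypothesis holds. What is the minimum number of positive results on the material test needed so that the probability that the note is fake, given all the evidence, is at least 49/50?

Prior odds: 0.0009 ÷ 0.9991 = 9/9991.
False-positive rate = 1 − 0.91 = 0.09; likelihood ratio of a positive = 0.94/0.09 = 94/9.
Target odds: 0.98 ÷ 0.02 = 49.
Need (9/9991) × (94/9)ⁿ ≥ 49, i.e. (94/9)ⁿ ≥ 489559/9.
(94/9)⁴ = 78074896/6561 falls short of 489559/9 but (94/9)⁵ ≈124287 reaches it, so n = 5.

5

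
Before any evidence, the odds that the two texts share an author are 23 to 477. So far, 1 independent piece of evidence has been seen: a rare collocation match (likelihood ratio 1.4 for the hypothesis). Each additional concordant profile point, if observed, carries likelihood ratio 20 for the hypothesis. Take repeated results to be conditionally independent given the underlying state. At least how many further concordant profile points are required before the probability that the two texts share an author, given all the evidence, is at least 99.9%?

4

Prior odds = 23/477.
Bayes factor of the evidence already in hand = 1.4.
Odds after that evidence = (23/477) × 1.4 = 161/2385.
Target odds = 0.999/0.001 = 999.
Need 20ⁿ ≥ 999 ÷ (161/2385) = 2382615/161.
20³ = 8000 falls short of 2382615/161 but 20⁴ = 160000 reaches it, so n = 4.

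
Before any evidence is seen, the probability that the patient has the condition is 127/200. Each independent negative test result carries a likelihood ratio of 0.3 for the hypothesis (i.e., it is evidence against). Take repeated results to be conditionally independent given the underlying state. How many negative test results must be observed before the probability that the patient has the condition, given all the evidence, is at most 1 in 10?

3

Prior odds: 0.635 ÷ 0.365 = 127/73.
Likelihood ratio per negative test result = 0.3.
Target posterior odds = 0.1/0.9 = 1/9.
Require 0.3ⁿ ≤ 1/9 ÷ (127/73) = 73/1143.
0.3² = 0.09 is still above 73/1143 but 0.3³ = 0.027 is at or below it, so n = 3.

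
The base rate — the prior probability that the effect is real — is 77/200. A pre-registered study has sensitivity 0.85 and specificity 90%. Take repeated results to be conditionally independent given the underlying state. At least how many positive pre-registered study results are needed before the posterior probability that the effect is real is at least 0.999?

Prior odds: 0.385 ÷ 0.615 = 77/123.
False-positive rate = 1 − 0.9 = 0.1; likelihood ratio of a positive = 0.85/0.1 = 8.5.
Target odds: 0.999 ÷ 0.001 = 999.
Need (77/123) × 8.5ⁿ ≥ 999, i.e. 8.5ⁿ ≥ 122877/77.
8.5³ = 614.125 falls short of 122877/77 but 8.5⁴ = 5220.0625 reaches it, so n = 4.

4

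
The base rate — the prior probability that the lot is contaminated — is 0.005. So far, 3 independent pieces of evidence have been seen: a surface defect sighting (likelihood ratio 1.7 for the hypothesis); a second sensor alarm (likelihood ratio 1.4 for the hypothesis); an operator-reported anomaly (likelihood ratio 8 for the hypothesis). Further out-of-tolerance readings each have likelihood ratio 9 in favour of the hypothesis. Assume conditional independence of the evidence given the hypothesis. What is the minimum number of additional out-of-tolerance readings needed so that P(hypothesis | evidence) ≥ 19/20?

3

Prior odds = 0.005/0.995 = 1/199.
Combined Bayes factor of the evidence already in hand = 1.7 × 1.4 × 8 = 19.04.
Odds after that evidence = (1/199) × 19.04 = 476/4975.
Target odds = 0.95/0.05 = 19.
Need 9ⁿ ≥ 19 ÷ (476/4975) = 94525/476.
9² = 81 falls short of 94525/476 but 9³ = 729 reaches it, so n = 3.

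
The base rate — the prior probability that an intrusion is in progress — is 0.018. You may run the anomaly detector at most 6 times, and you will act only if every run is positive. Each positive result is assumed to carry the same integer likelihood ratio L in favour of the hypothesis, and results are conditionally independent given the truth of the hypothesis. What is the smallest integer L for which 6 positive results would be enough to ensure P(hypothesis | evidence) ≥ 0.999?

7

Prior odds = 0.018/0.982 = 9/491.
Target odds = 0.999/0.001 = 999.
Need L⁶ ≥ 999 ÷ (9/491) = 54501.
6⁶ = 46656 < 54501 ≤ 117649 = 7⁶, so L = 7.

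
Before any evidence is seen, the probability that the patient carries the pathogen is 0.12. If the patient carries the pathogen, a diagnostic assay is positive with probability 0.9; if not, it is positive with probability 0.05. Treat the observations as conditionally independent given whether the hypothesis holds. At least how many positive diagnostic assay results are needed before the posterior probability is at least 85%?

Prior odds = 0.12/0.88 = 3/22.
Likelihood ratio of a positive = 0.9/0.05 = 18.
Target posterior odds = 0.85/0.15 = 17/3.
Need (3/22) × 18ⁿ ≥ 17/3, i.e. 18ⁿ ≥ 374/9.
18¹ = 18 falls short of 374/9 but 18² = 324 reaches it, so n = 2.

2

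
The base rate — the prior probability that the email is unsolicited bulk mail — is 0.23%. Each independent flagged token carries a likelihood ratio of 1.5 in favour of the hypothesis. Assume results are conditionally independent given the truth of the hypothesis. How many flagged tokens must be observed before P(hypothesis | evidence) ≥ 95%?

23

Prior odds: 0.0023 ÷ 0.9977 = 23/9977.
Likelihood ratio per flagged token = 1.5.
Target posterior odds = 0.95/0.05 = 19.
Require 1.5ⁿ ≥ 19 ÷ (23/9977) = 189563/23.
1.5²² ≈7481.83 falls short of 189563/23 but 1.5²³ ≈11222.7 reaches it, so n = 23.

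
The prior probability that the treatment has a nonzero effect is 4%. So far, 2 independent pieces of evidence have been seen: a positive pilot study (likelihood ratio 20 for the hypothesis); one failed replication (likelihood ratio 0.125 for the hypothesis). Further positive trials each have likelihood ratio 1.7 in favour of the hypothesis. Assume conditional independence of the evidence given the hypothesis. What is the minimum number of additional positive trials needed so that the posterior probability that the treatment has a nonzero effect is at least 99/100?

13

Prior odds = 0.04/0.96 = 1/24.
Combined Bayes factor of the evidence already in hand = 20 × 0.125 = 2.5.
Odds after that evidence = (1/24) × 2.5 = 5/48.
Target odds = 0.99/0.01 = 99.
Need 1.7ⁿ ≥ 99 ÷ (5/48) = 950.4.
1.7¹² ≈582.622 falls short of 950.4 but 1.7¹³ ≈990.458 reaches it, so n = 13.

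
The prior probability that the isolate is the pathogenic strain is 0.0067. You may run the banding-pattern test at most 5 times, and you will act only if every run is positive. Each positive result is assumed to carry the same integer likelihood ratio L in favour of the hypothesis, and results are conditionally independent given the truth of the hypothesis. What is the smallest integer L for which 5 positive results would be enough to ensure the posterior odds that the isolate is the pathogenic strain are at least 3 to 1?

Prior odds = 0.0067/0.9933 = 67/9933.
Target odds = 3.
Need L⁵ ≥ 3 ÷ (67/9933) = 29799/67.
3⁵ = 243 < 29799/67 ≤ 1024 = 4⁵, so L = 4.

4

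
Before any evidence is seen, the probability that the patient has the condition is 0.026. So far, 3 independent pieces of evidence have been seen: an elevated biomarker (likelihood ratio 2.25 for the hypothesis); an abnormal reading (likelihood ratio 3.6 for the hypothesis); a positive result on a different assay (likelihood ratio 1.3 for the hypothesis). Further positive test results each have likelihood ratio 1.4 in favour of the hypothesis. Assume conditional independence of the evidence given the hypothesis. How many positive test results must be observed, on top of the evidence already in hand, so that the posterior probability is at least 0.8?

8

Prior odds = 0.026/0.974 = 13/487.
Combined Bayes factor of the evidence already in hand = 2.25 × 3.6 × 1.3 = 10.53.
Odds after that evidence = (13/487) × 10.53 = 13689/48700.
Target odds = 0.8/0.2 = 4.
Need 1.4ⁿ ≥ 4 ÷ (13689/48700) = 194800/13689.
1.4⁷ = 823543/78125 falls short of 194800/13689 but 1.4⁸ = 5764801/390625 reaches it, so n = 8.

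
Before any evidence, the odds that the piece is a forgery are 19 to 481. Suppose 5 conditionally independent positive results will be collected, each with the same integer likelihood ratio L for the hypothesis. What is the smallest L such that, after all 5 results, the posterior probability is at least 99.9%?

Prior odds = 19/481.
Target odds = 0.999/0.001 = 999.
Need L⁵ ≥ 999 ÷ (19/481) = 480519/19.
7⁵ = 16807 < 480519/19 ≤ 32768 = 8⁵, so L = 8.

8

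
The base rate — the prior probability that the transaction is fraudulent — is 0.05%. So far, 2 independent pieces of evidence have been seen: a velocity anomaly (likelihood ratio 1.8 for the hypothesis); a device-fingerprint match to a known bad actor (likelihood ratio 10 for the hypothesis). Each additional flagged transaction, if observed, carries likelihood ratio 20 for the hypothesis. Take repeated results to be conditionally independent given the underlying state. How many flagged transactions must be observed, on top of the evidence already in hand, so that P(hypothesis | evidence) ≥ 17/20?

Prior odds = 0.0005/0.9995 = 1/1999.
Combined Bayes factor of the evidence already in hand = 1.8 × 10 = 18.
Odds after that evidence = (1/1999) × 18 = 18/1999.
Target odds = 0.85/0.15 = 17/3.
Need 20ⁿ ≥ 17/3 ÷ (18/1999) = 33983/54.
20² = 400 falls short of 33983/54 but 20³ = 8000 reaches it, so n = 3.

3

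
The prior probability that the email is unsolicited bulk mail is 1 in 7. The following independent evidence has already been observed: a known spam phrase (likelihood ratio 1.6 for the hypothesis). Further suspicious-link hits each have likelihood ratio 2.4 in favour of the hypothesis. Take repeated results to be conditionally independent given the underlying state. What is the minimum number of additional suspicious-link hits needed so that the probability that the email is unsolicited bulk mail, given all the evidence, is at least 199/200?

8

Prior odds = (1/7)/(6/7) = 1/6.
Bayes factor of the evidence already in hand = 1.6.
Odds after that evidence = (1/6) × 1.6 = 4/15.
Target odds = 0.995/0.005 = 199.
Need 2.4ⁿ ≥ 199 ÷ (4/15) = 746.25.
2.4⁷ = 35831808/78125 falls short of 746.25 but 2.4⁸ = 429981696/390625 reaches it, so n = 8.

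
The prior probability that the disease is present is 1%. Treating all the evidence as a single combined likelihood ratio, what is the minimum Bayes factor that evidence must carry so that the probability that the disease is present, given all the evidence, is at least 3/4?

297

Prior odds = 0.01/0.99 = 1/99.
Target odds = 0.75/0.25 = 3.
Required Bayes factor = 3 ÷ (1/99) = 297.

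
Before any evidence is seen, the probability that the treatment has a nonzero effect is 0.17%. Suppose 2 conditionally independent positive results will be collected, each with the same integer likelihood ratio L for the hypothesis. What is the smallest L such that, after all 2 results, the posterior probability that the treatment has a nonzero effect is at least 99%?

Prior odds = 0.0017/0.9983 = 17/9983.
Target odds = 0.99/0.01 = 99.
Need L² ≥ 99 ÷ (17/9983) = 988317/17.
241² = 58081 < 988317/17 ≤ 58564 = 242², so L = 242.

242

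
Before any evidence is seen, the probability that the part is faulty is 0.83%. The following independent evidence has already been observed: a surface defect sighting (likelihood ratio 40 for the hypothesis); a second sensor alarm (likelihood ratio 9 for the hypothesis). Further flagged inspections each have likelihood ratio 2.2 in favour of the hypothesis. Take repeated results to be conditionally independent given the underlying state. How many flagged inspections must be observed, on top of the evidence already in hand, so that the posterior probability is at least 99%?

5

Prior odds = 0.0083/0.9917 = 83/9917.
Combined Bayes factor of the evidence already in hand = 40 × 9 = 360.
Odds after that evidence = (83/9917) × 360 = 29880/9917.
Target odds = 0.99/0.01 = 99.
Need 2.2ⁿ ≥ 99 ÷ (29880/9917) = 109087/3320.
2.2⁴ = 23.4256 falls short of 109087/3320 but 2.2⁵ = 51.53632 reaches it, so n = 5.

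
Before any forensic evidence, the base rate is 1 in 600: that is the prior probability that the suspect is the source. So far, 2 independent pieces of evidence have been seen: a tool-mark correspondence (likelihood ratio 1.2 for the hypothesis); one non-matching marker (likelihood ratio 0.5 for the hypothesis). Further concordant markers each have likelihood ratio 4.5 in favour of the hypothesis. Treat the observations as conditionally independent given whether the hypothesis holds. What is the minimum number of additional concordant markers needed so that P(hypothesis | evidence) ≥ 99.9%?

Prior odds = (1/600)/(599/600) = 1/599.
Combined Bayes factor of the evidence already in hand = 1.2 × 0.5 = 0.6.
Odds after that evidence = (1/599) × 0.6 = 3/2995.
Target odds = 0.999/0.001 = 999.
Need 4.5ⁿ ≥ 999 ÷ (3/2995) = 997335.
4.5⁹ = 387420489/512 falls short of 997335 but 4.5¹⁰ ≈3.40506e+06 reaches it, so n = 10.

10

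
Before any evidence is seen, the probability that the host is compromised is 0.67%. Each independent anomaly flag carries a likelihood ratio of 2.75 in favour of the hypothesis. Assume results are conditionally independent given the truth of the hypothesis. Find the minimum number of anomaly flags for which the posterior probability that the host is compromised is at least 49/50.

Prior odds = 0.0067/0.9933 = 67/9933.
Likelihood ratio per anomaly flag = 2.75.
Target odds: 0.98 ÷ 0.02 = 49.
Require 2.75ⁿ ≥ 49 ÷ (67/9933) = 486717/67.
2.75⁸ = 214358881/65536 falls short of 486717/67 but 2.75⁹ ≈8994.86 reaches it, so n = 9.

9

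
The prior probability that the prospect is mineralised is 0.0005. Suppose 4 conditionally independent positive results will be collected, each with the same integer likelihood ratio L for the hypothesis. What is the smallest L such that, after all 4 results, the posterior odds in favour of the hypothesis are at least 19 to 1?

14

Prior odds = 0.0005/0.9995 = 1/1999.
Target odds = 19.
Need L⁴ ≥ 19 ÷ (1/1999) = 37981.
13⁴ = 28561 < 37981 ≤ 38416 = 14⁴, so L = 14.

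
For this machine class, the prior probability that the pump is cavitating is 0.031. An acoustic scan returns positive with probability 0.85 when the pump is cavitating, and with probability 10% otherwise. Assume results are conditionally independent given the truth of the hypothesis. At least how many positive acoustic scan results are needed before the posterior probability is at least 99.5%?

5

Prior odds: 0.031 ÷ 0.969 = 31/969.
Likelihood ratio of a positive result = 0.85/0.1 = 8.5.
Target posterior odds = 0.995/0.005 = 199.
Need (31/969) × 8.5ⁿ ≥ 199, i.e. 8.5ⁿ ≥ 192831/31.
8.5⁴ = 5220.0625 falls short of 192831/31 but 8.5⁵ = 44370.53125 reaches it, so n = 5.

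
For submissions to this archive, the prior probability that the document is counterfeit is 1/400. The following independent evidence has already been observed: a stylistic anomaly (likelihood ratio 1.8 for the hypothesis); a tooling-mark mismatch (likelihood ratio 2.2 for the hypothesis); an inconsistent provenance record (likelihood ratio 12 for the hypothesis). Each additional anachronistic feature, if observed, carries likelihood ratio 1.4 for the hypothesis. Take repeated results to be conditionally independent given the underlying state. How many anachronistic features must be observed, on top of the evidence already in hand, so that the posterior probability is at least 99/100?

Prior odds = 0.0025/0.9975 = 1/399.
Combined Bayes factor of the evidence already in hand = 1.8 × 2.2 × 12 = 47.52.
Odds after that evidence = (1/399) × 47.52 = 396/3325.
Target odds = 0.99/0.01 = 99.
Need 1.4ⁿ ≥ 99 ÷ (396/3325) = 831.25.
1.4¹⁹ ≈597.63 falls short of 831.25 but 1.4²⁰ ≈836.683 reaches it, so n = 20.

20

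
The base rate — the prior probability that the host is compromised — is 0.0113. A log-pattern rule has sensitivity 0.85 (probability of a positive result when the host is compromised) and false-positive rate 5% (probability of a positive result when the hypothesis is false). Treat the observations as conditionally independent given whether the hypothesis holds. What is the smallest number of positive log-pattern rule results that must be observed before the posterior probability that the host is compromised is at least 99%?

Prior odds = 0.0113/0.9887 = 113/9887.
Likelihood ratio of a positive result = 0.85/0.05 = 17.
Target odds: 0.99 ÷ 0.01 = 99.
Require 17ⁿ ≥ 99 ÷ (113/9887) = 978813/113.
17³ = 4913 falls short of 978813/113 but 17⁴ = 83521 reaches it, so n = 4.

4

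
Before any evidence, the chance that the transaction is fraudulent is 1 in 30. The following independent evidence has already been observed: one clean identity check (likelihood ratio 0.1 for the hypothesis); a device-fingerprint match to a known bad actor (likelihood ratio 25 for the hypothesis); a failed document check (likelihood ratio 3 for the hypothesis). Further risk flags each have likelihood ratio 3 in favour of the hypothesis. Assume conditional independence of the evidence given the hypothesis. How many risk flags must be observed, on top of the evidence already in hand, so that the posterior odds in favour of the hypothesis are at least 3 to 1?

3

Prior odds = (1/30)/(29/30) = 1/29.
Combined Bayes factor of the evidence already in hand = 0.1 × 25 × 3 = 7.5.
Odds after that evidence = (1/29) × 7.5 = 15/58.
Target odds = 3.
Need 3ⁿ ≥ 3 ÷ (15/58) = 11.6.
3² = 9 falls short of 11.6 but 3³ = 27 reaches it, so n = 3.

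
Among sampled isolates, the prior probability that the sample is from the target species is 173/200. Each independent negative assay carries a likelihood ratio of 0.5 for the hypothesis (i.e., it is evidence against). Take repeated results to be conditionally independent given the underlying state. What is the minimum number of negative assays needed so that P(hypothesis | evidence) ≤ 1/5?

Prior odds: 0.865 ÷ 0.135 = 173/27.
Likelihood ratio per negative assay = 0.5.
Target odds: 0.2 ÷ 0.8 = 0.25.
Need (173/27) × 0.5ⁿ ≤ 0.25, i.e. 0.5ⁿ ≤ 27/692.
0.5⁴ = 0.0625 is still above 27/692 but 0.5⁵ = 0.03125 is at or below it, so n = 5.

5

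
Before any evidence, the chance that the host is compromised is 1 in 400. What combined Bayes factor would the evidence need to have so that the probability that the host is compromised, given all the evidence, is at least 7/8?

Prior odds = 0.0025/0.9975 = 1/399.
Target odds = 0.875/0.125 = 7.
Required Bayes factor = 7 ÷ (1/399) = 2793.

2793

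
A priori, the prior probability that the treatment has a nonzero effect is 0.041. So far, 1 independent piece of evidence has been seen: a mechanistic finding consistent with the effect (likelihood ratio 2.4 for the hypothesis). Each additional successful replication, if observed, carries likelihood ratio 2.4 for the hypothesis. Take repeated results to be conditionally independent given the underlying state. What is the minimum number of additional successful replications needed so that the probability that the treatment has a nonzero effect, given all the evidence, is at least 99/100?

8

Prior odds = 0.041/0.959 = 41/959.
Bayes factor of the evidence already in hand = 2.4.
Odds after that evidence = (41/959) × 2.4 = 492/4795.
Target odds = 0.99/0.01 = 99.
Need 2.4ⁿ ≥ 99 ÷ (492/4795) = 158235/164.
2.4⁷ = 35831808/78125 falls short of 158235/164 but 2.4⁸ = 429981696/390625 reaches it, so n = 8.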